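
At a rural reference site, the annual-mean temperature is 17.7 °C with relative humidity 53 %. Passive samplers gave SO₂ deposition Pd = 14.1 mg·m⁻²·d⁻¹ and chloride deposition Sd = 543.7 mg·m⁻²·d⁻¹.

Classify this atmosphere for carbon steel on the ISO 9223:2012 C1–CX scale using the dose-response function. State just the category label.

C4

carbon steel: temperature factor f = -0.054·(7.7) = -0.4158
  Pd branch = 1.77·Pd^0.52·e^(0.02·RH+f) = 13.35 μm/a
  Cl⁻ term: 0.102·543.7^0.62·exp(0.033·53+0.04·17.7) = 59.1
  sum: 13.35 + 59.1 → r_corr = 72.45 μm/a
72.4 μm/a falls in (50, 80] for carbon steel → category C4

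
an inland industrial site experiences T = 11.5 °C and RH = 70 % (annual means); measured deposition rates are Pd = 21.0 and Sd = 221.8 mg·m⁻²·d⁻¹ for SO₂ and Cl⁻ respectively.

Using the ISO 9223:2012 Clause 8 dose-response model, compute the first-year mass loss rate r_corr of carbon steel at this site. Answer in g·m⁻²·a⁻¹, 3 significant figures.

r_corr = 617 g·m⁻²·a⁻¹

carbon steel: f(T) = -0.054·(T−10) [T>10 °C] = -0.0810
  SO₂ term: 1.77·21.0^0.52·exp(0.02·70-0.0810) = 32.24
  Sd branch = 0.102·Sd^0.62·e^(0.033·RH+0.04·T) = 46.35 μm/a
  r_corr = 32.24 + 46.35 = 78.59 μm/a
Convert to mass loss: 78.59 μm/a × 7.85 g/cm³ = 616.9 g·m⁻²·a⁻¹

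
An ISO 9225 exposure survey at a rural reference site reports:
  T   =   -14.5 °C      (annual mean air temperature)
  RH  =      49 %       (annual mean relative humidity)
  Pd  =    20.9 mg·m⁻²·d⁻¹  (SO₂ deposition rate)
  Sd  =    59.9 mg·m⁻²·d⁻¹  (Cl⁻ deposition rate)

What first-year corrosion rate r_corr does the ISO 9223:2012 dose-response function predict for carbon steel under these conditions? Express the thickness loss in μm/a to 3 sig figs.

r_corr = 4.22 μm/a

carbon steel: temperature factor f = +0.150·(-24.5) = -3.6750
  sulphur-dioxide contribution → 0.5808 μm/a
  chloride contribution → 3.639 μm/a
  ⇒ r_corr(carbon steel) = 4.22 μm/a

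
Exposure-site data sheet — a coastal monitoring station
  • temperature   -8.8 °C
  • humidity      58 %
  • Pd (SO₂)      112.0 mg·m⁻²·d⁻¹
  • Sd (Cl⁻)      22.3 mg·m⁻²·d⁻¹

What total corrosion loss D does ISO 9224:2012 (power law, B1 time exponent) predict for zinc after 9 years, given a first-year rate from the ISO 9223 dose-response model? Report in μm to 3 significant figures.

D(9) = 4.79 μm

zinc: temperature factor f = +0.038·(-18.8) = -0.7144
  sulphur-dioxide contribution → 0.7256 μm/a
  chloride contribution → 0.07731 μm/a
  ⇒ r_corr(zinc) = 0.8029 μm/a
Power-law: D(9) = r_corr · 9^0.813
  D(9) = 0.8029 × 9^0.813 = 0.8029 × 5.968 = 4.791 μm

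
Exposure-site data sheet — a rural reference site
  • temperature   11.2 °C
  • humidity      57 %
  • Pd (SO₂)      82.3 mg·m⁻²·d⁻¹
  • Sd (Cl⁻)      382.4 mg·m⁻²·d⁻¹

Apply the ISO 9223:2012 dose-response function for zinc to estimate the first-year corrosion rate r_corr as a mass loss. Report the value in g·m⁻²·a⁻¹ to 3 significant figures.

zinc: temperature factor f = -0.071·(1.2) = -0.0852
  SO₂ term: 0.0129·82.3^0.44·exp(0.046·57-0.0852) = 1.135
  Cl⁻ term: 0.0175·382.4^0.57·exp(0.008·57+0.085·11.2) = 2.121
  r_corr = 1.135 + 2.121 = 3.256 μm/a
Convert to mass loss: 3.256 μm/a × 7.14 g/cm³ = 23.25 g·m⁻²·a⁻¹

r_corr = 23.3 g·m⁻²·a⁻¹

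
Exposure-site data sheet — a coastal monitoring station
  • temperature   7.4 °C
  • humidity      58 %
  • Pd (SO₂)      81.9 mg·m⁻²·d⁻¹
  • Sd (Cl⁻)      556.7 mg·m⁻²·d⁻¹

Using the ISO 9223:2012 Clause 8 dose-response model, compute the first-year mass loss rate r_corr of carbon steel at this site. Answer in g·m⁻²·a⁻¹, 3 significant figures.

r_corr = 664 g·m⁻²·a⁻¹

carbon steel: temperature factor f = +0.150·(-2.6) = -0.3900
  Pd branch = 1.77·Pd^0.52·e^(0.02·RH+f) = 37.78 μm/a
  Sd branch = 0.102·Sd^0.62·e^(0.033·RH+0.04·T) = 46.85 μm/a
  r_corr = 37.78 + 46.85 = 84.63 μm/a
Convert to mass loss: 84.63 μm/a × 7.85 g/cm³ = 664.3 g·m⁻²·a⁻¹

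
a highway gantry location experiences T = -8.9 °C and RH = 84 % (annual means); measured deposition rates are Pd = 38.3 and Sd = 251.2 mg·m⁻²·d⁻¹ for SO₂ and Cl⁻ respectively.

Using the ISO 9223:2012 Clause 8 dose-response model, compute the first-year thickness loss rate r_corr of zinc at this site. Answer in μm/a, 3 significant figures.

r_corr = 1.87 μm/a

zinc: temperature factor f = +0.038·(-18.9) = -0.7182
  Pd branch = 0.0129·Pd^0.44·e^(0.046·RH+f) = 1.491 μm/a
  Sd branch = 0.0175·Sd^0.57·e^(0.008·RH+0.085·T) = 0.3753 μm/a
  sum: 1.491 + 0.3753 → r_corr = 1.866 μm/a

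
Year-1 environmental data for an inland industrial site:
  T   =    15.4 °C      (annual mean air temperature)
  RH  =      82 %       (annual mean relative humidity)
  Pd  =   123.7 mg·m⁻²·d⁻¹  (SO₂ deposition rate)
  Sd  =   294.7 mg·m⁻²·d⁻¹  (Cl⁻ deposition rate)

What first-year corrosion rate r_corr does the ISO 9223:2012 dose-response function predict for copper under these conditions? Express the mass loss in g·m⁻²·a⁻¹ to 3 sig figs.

r_corr = 31.0 g·m⁻²·a⁻¹

copper: temperature factor f = -0.080·(5.4) = -0.4320
  SO₂ term: 0.0053·123.7^0.26·exp(0.059·82-0.4320) = 1.52
  Cl⁻ term: 0.01025·294.7^0.27·exp(0.036·82+0.049·15.4) = 1.937
  r_corr = 1.52 + 1.937 = 3.457 μm/a
Convert to mass loss: 3.457 μm/a × 8.96 g/cm³ = 30.98 g·m⁻²·a⁻¹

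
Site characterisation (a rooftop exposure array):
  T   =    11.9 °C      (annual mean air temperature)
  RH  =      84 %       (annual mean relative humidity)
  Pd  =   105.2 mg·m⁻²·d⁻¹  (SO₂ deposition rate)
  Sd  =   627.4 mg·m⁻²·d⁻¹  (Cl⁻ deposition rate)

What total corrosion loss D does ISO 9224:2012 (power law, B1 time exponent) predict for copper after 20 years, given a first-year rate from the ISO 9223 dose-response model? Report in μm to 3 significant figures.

D(20) = 31.9 μm

copper: temperature factor f = -0.080·(1.9) = -0.1520
  Pd branch = 0.0053·Pd^0.26·e^(0.059·RH+f) = 2.169 μm/a
  Cl⁻ term: 0.01025·627.4^0.27·exp(0.036·84+0.049·11.9) = 2.151
  sum: 2.169 + 2.151 → r_corr = 4.32 μm/a
Power-law: D(20) = r_corr · 20^0.667
  D(20) = 4.32 × 20^0.667 = 4.32 × 7.375 = 31.86 μm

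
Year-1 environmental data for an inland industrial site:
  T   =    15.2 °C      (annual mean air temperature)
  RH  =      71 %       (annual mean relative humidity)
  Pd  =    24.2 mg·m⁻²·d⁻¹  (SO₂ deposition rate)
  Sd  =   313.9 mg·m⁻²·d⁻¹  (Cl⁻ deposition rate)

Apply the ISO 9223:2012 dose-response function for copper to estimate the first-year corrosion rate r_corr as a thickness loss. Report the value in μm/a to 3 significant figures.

copper: f(T) = -0.080·(T−10) [T>10 °C] = -0.4160
  Pd branch = 0.0053·Pd^0.26·e^(0.059·RH+f) = 0.528 μm/a
  Cl⁻ term: 0.01025·313.9^0.27·exp(0.036·71+0.049·15.2) = 1.313
  sum: 0.528 + 1.313 → r_corr = 1.841 μm/a

r_corr = 1.84 μm/a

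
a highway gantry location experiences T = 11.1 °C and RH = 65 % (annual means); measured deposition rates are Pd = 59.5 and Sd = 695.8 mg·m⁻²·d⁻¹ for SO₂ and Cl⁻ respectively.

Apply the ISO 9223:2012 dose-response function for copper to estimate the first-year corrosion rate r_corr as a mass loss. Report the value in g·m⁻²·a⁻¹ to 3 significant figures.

r_corr = 15.4 g·m⁻²·a⁻¹

copper: T>10 °C ⇒ hinge -0.080·(11.1−10) = -0.0880
  SO₂ term: 0.0053·59.5^0.26·exp(0.059·65-0.0880) = 0.6501
  Cl⁻ term: 0.01025·695.8^0.27·exp(0.036·65+0.049·11.1) = 1.073
  sum: 0.6501 + 1.073 → r_corr = 1.723 μm/a
Convert to mass loss: 1.723 μm/a × 8.96 g/cm³ = 15.44 g·m⁻²·a⁻¹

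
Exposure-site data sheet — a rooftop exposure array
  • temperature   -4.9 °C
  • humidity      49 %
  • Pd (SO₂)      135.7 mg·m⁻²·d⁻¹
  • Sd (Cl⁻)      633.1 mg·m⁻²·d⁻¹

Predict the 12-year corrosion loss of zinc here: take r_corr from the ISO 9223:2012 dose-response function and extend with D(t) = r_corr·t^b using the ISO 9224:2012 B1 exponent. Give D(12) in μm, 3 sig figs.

zinc: f(T) = +0.038·(T−10) [T≤10 °C] = -0.5662
  sulphur-dioxide contribution → 0.6052 μm/a
  chloride contribution → 0.6749 μm/a
  total first-year rate 1.28 μm/a
Power-law: D(12) = r_corr · 12^0.813
  D(12) = 1.28 × 12^0.813 = 1.28 × 7.54 = 9.652 μm

D(12) = 9.65 μm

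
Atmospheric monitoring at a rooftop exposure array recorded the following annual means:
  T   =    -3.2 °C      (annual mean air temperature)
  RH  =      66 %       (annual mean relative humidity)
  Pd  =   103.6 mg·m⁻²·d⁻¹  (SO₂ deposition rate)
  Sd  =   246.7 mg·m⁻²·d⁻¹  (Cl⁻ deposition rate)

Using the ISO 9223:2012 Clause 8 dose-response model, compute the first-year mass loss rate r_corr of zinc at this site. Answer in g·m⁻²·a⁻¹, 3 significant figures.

r_corr = 12.7 g·m⁻²·a⁻¹

zinc: f(T) = +0.038·(T−10) [T≤10 °C] = -0.5016
  sulphur-dioxide contribution → 1.253 μm/a
  chloride contribution → 0.5221 μm/a
  total first-year rate 1.775 μm/a
Convert to mass loss: 1.775 μm/a × 7.14 g/cm³ = 12.68 g·m⁻²·a⁻¹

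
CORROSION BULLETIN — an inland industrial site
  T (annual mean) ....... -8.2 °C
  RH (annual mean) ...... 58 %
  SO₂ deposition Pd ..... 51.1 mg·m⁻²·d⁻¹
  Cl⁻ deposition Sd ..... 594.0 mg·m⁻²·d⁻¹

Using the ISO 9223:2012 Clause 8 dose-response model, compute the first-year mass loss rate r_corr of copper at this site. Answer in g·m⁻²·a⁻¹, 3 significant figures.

copper: f(T) = +0.126·(T−10) [T≤10 °C] = -2.2932
  SO₂ term: 0.0053·51.1^0.26·exp(0.059·58-2.2932) = 0.04557
  Cl⁻ term: 0.01025·594.0^0.27·exp(0.036·58+0.049·-8.2) = 0.3104
  r_corr = 0.04557 + 0.3104 = 0.356 μm/a
Convert to mass loss: 0.356 μm/a × 8.96 g/cm³ = 3.19 g·m⁻²·a⁻¹

r_corr = 3.19 g·m⁻²·a⁻¹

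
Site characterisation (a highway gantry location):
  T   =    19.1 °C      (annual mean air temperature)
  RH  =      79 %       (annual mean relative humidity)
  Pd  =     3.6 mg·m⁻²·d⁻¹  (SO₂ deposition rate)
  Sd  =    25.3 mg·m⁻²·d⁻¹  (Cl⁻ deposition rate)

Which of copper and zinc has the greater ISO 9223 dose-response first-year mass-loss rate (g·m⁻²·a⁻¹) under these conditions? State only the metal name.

copper: temperature factor f = -0.080·(9.1) = -0.7280
  sulphur-dioxide contribution → 0.3776 μm/a
  chloride contribution → 1.074 μm/a
  total first-year rate 1.452 μm/a
  mass loss = 1.452 μm/a × 8.96 g/cm³ = 13.01 g·m⁻²·a⁻¹
zinc: temperature factor f = -0.071·(9.1) = -0.6461
  sulphur-dioxide contribution → 0.4498 μm/a
  chloride contribution → 1.053 μm/a
  total first-year rate 1.503 μm/a
  mass loss = 1.503 μm/a × 7.14 g/cm³ = 10.73 g·m⁻²·a⁻¹
Ordering by g·m⁻²·a⁻¹: copper (13) > zinc (10.7)

copper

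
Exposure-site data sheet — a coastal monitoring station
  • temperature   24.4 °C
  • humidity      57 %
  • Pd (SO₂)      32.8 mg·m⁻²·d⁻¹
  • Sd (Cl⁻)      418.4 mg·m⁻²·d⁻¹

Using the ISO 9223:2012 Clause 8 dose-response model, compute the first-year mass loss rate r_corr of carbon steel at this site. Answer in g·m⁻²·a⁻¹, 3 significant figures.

carbon steel: temperature factor f = -0.054·(14.4) = -0.7776
  Pd branch = 1.77·Pd^0.52·e^(0.02·RH+f) = 15.62 μm/a
  Sd branch = 0.102·Sd^0.62·e^(0.033·RH+0.04·T) = 74.95 μm/a
  r_corr = 15.62 + 74.95 = 90.57 μm/a
Convert to mass loss: 90.57 μm/a × 7.85 g/cm³ = 710.9 g·m⁻²·a⁻¹

r_corr = 711 g·m⁻²·a⁻¹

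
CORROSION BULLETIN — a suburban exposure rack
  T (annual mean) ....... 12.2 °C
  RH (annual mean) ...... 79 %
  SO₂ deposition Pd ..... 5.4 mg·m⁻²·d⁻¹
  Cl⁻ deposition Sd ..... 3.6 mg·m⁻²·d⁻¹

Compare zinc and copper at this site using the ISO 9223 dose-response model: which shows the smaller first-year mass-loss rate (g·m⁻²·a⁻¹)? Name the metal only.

zinc

zinc: f(T) = -0.071·(T−10) [T>10 °C] = -0.1562
  SO₂ term: 0.0129·5.4^0.44·exp(0.046·79-0.1562) = 0.8775
  Sd branch = 0.0175·Sd^0.57·e^(0.008·RH+0.085·T) = 0.1927 μm/a
  r_corr = 0.8775 + 0.1927 = 1.07 μm/a
  mass loss = 1.07 μm/a × 7.14 g/cm³ = 7.641 g·m⁻²·a⁻¹
copper: f(T) = -0.080·(T−10) [T>10 °C] = -0.1760
  SO₂ term: 0.0053·5.4^0.26·exp(0.059·79-0.1760) = 0.7286
  Cl⁻ term: 0.01025·3.6^0.27·exp(0.036·79+0.049·12.2) = 0.4526
  sum: 0.7286 + 0.4526 → r_corr = 1.181 μm/a
  mass loss = 1.181 μm/a × 8.96 g/cm³ = 10.58 g·m⁻²·a⁻¹
Ordering by g·m⁻²·a⁻¹: copper (10.6) > zinc (7.64)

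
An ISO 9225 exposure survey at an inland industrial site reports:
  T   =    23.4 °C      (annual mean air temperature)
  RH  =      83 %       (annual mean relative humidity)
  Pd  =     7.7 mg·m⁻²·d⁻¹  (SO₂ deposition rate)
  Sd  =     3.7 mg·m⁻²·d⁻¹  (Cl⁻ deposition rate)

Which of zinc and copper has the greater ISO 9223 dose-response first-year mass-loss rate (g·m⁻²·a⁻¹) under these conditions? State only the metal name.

copper

zinc: f(T) = -0.071·(T−10) [T>10 °C] = -0.9514
  SO₂ term: 0.0129·7.7^0.44·exp(0.046·83-0.9514) = 0.5567
  Cl⁻ term: 0.0175·3.7^0.57·exp(0.008·83+0.085·23.4) = 0.5237
  r_corr = 0.5567 + 0.5237 = 1.08 μm/a
  mass loss = 1.08 μm/a × 7.14 g/cm³ = 7.714 g·m⁻²·a⁻¹
copper: T>10 °C ⇒ hinge -0.080·(23.4−10) = -1.0720
  Pd branch = 0.0053·Pd^0.26·e^(0.059·RH+f) = 0.413 μm/a
  Cl⁻ term: 0.01025·3.7^0.27·exp(0.036·83+0.049·23.4) = 0.9115
  sum: 0.413 + 0.9115 → r_corr = 1.325 μm/a
  mass loss = 1.325 μm/a × 8.96 g/cm³ = 11.87 g·m⁻²·a⁻¹
Ordering by g·m⁻²·a⁻¹: copper (11.9) > zinc (7.71)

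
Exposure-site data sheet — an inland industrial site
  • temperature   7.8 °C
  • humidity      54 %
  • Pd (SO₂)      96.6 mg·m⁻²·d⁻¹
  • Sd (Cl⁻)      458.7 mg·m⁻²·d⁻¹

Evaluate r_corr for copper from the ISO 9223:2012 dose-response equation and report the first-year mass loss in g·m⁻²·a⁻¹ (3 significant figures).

copper: f(T) = +0.126·(T−10) [T≤10 °C] = -0.2772
  SO₂ term: 0.0053·96.6^0.26·exp(0.059·54-0.2772) = 0.3189
  Cl⁻ term: 0.01025·458.7^0.27·exp(0.036·54+0.049·7.8) = 0.549
  r_corr = 0.3189 + 0.549 = 0.8679 μm/a
Convert to mass loss: 0.8679 μm/a × 8.96 g/cm³ = 7.777 g·m⁻²·a⁻¹

r_corr = 7.78 g·m⁻²·a⁻¹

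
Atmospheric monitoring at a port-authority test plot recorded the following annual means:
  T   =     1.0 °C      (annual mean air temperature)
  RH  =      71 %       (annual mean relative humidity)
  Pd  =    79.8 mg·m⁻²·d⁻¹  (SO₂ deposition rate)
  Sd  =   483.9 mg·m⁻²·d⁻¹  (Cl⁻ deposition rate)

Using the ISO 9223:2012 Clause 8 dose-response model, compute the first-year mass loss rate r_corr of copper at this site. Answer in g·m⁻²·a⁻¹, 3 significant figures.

r_corr = 9.74 g·m⁻²·a⁻¹

copper: temperature factor f = +0.126·(-9.0) = -1.1340
  sulphur-dioxide contribution → 0.3512 μm/a
  chloride contribution → 0.7361 μm/a
  total first-year rate 1.087 μm/a
Convert to mass loss: 1.087 μm/a × 8.96 g/cm³ = 9.742 g·m⁻²·a⁻¹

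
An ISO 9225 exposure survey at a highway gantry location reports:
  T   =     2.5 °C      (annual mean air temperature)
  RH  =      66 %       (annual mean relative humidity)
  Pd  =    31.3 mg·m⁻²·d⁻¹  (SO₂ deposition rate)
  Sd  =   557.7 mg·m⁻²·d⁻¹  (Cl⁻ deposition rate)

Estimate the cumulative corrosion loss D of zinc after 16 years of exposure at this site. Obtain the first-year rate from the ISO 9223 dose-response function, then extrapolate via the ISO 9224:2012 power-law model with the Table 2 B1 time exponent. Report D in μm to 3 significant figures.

zinc: T≤10 °C ⇒ hinge +0.038·(2.5−10) = -0.2850
  Pd branch = 0.0129·Pd^0.44·e^(0.046·RH+f) = 0.9191 μm/a
  Cl⁻ term: 0.0175·557.7^0.57·exp(0.008·66+0.085·2.5) = 1.349
  sum: 0.9191 + 1.349 → r_corr = 2.268 μm/a
Long-term exponent b (ISO 9224 Table 2, B1) = 0.813
  D(16) = 2.268 × 16^0.813 = 2.268 × 9.527 = 21.61 μm

D(16) = 21.6 μm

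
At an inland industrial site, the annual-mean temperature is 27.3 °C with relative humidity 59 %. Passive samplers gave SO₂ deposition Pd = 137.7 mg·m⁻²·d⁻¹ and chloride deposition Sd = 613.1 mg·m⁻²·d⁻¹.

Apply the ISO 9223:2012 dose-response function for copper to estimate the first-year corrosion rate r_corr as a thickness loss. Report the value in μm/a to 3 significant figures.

r_corr = 2.00 μm/a

copper: T>10 °C ⇒ hinge -0.080·(27.3−10) = -1.3840
  SO₂ term: 0.0053·137.7^0.26·exp(0.059·59-1.3840) = 0.1553
  Sd branch = 0.01025·Sd^0.27·e^(0.036·RH+0.049·T) = 1.848 μm/a
  sum: 0.1553 + 1.848 → r_corr = 2.004 μm/a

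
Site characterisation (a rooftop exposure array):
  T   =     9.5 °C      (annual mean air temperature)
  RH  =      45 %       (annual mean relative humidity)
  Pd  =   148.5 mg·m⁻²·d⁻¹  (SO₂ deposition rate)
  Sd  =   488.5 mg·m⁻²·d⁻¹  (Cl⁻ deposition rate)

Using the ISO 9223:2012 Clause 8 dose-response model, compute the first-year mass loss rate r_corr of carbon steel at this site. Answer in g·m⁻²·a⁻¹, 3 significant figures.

r_corr = 667 g·m⁻²·a⁻¹

carbon steel: temperature factor f = +0.150·(-0.5) = -0.0750
  SO₂ term: 1.77·148.5^0.52·exp(0.02·45-0.0750) = 54.4
  Cl⁻ term: 0.102·488.5^0.62·exp(0.033·45+0.04·9.5) = 30.6
  sum: 54.4 + 30.6 → r_corr = 84.99 μm/a
Convert to mass loss: 84.99 μm/a × 7.85 g/cm³ = 667.2 g·m⁻²·a⁻¹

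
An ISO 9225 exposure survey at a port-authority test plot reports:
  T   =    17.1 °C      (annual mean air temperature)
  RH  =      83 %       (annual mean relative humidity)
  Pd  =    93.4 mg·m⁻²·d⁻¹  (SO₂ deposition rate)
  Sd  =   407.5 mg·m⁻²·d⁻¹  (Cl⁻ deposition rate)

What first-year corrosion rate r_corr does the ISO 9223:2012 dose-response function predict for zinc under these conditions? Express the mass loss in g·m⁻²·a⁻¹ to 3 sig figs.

zinc: f(T) = -0.071·(T−10) [T>10 °C] = -0.5041
  Pd branch = 0.0129·Pd^0.44·e^(0.046·RH+f) = 2.611 μm/a
  Sd branch = 0.0175·Sd^0.57·e^(0.008·RH+0.085·T) = 4.471 μm/a
  sum: 2.611 + 4.471 → r_corr = 7.082 μm/a
Convert to mass loss: 7.082 μm/a × 7.14 g/cm³ = 50.56 g·m⁻²·a⁻¹

r_corr = 50.6 g·m⁻²·a⁻¹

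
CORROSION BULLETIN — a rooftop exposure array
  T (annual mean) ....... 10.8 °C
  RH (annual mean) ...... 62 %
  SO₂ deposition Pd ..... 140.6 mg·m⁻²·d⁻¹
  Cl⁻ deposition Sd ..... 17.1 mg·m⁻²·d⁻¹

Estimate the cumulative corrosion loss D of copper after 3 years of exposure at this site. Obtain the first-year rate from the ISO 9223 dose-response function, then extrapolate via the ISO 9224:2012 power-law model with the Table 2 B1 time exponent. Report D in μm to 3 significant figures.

D(3) = 2.18 μm

copper: T>10 °C ⇒ hinge -0.080·(10.8−10) = -0.0640
  SO₂ term: 0.0053·140.6^0.26·exp(0.059·62-0.0640) = 0.6976
  Cl⁻ term: 0.01025·17.1^0.27·exp(0.036·62+0.049·10.8) = 0.349
  sum: 0.6976 + 0.349 → r_corr = 1.047 μm/a
ISO 9224: D(t) = r_corr · t^b with b = 0.667 (copper, B1)
  D(3) = 1.047 × 3^0.667 = 1.047 × 2.081 = 2.178 μm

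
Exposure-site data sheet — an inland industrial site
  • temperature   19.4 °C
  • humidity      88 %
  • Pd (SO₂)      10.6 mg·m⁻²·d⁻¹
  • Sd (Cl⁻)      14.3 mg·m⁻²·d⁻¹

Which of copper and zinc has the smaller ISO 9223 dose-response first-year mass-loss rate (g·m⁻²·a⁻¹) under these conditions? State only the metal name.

zinc

copper: T>10 °C ⇒ hinge -0.080·(19.4−10) = -0.7520
  Pd branch = 0.0053·Pd^0.26·e^(0.059·RH+f) = 0.8301 μm/a
  Sd branch = 0.01025·Sd^0.27·e^(0.036·RH+0.049·T) = 1.292 μm/a
  sum: 0.8301 + 1.292 → r_corr = 2.122 μm/a
  mass loss = 2.122 μm/a × 8.96 g/cm³ = 19.02 g·m⁻²·a⁻¹
zinc: temperature factor f = -0.071·(9.4) = -0.6674
  SO₂ term: 0.0129·10.6^0.44·exp(0.046·88-0.6674) = 1.071
  Sd branch = 0.0175·Sd^0.57·e^(0.008·RH+0.085·T) = 0.8384 μm/a
  sum: 1.071 + 0.8384 → r_corr = 1.91 μm/a
  mass loss = 1.91 μm/a × 7.14 g/cm³ = 13.64 g·m⁻²·a⁻¹
Ordering by g·m⁻²·a⁻¹: copper (19) > zinc (13.6)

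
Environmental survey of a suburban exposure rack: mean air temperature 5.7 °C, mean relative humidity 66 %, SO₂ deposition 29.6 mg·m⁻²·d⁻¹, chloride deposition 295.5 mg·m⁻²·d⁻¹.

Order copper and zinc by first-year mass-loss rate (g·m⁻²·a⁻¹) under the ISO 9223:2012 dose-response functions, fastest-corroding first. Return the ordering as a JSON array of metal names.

copper: T≤10 °C ⇒ hinge +0.126·(5.7−10) = -0.5418
  Pd branch = 0.0053·Pd^0.26·e^(0.059·RH+f) = 0.3653 μm/a
  Sd branch = 0.01025·Sd^0.27·e^(0.036·RH+0.049·T) = 0.6776 μm/a
  sum: 0.3653 + 0.6776 → r_corr = 1.043 μm/a
  mass loss = 1.043 μm/a × 8.96 g/cm³ = 9.344 g·m⁻²·a⁻¹
zinc: temperature factor f = +0.038·(-4.3) = -0.1634
  SO₂ term: 0.0129·29.6^0.44·exp(0.046·66-0.1634) = 1.013
  Sd branch = 0.0175·Sd^0.57·e^(0.008·RH+0.085·T) = 1.233 μm/a
  sum: 1.013 + 1.233 → r_corr = 2.246 μm/a
  mass loss = 2.246 μm/a × 7.14 g/cm³ = 16.04 g·m⁻²·a⁻¹
Ordering by g·m⁻²·a⁻¹: zinc (16) > copper (9.34)

["zinc", "copper"]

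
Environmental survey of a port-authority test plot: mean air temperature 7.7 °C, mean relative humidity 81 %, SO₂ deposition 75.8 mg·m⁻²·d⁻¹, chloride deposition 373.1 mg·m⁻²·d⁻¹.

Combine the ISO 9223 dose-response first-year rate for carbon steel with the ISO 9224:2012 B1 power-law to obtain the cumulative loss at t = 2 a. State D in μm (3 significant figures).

carbon steel: f(T) = +0.150·(T−10) [T≤10 °C] = -0.3450
  sulphur-dioxide contribution → 60.13 μm/a
  chloride contribution → 79.02 μm/a
  total first-year rate 139.2 μm/a
Power-law: D(2) = r_corr · 2^0.523
  D(2) = 139.2 × 2^0.523 = 139.2 × 1.437 = 200 μm

D(2) = 200 μm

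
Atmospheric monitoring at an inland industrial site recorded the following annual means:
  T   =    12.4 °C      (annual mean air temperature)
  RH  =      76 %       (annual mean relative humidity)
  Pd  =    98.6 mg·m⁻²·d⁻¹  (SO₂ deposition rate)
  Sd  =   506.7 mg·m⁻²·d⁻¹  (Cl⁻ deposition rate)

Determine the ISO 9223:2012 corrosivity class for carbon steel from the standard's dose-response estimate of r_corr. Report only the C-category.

C5

carbon steel: temperature factor f = -0.054·(2.4) = -0.1296
  SO₂ term: 1.77·98.6^0.52·exp(0.02·76-0.1296) = 77.38
  Sd branch = 0.102·Sd^0.62·e^(0.033·RH+0.04·T) = 97.76 μm/a
  sum: 77.38 + 97.76 → r_corr = 175.1 μm/a
ISO 9223 Table 2 (carbon steel): 80 < 175 ≤ 200 μm/a ⇒ C5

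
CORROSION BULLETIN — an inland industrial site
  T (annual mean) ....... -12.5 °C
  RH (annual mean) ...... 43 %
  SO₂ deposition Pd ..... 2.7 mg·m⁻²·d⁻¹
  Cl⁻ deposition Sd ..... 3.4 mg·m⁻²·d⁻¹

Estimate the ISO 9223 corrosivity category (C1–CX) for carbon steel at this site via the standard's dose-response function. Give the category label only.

carbon steel: temperature factor f = +0.150·(-22.5) = -3.3750
  Pd branch = 1.77·Pd^0.52·e^(0.02·RH+f) = 0.2399 μm/a
  Sd branch = 0.102·Sd^0.62·e^(0.033·RH+0.04·T) = 0.5461 μm/a
  sum: 0.2399 + 0.5461 → r_corr = 0.786 μm/a
ISO 9223 Table 2 (carbon steel): 0 < 0.786 ≤ 1.3 μm/a ⇒ C1

C1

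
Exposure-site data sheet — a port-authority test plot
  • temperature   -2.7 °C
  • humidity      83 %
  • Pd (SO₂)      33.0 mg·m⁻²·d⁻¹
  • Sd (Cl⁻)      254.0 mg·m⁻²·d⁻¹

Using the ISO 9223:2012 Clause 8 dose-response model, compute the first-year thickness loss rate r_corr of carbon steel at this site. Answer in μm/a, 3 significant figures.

r_corr = 52.4 μm/a

carbon steel: temperature factor f = +0.150·(-12.7) = -1.9050
  SO₂ term: 1.77·33.0^0.52·exp(0.02·83-1.9050) = 8.535
  Sd branch = 0.102·Sd^0.62·e^(0.033·RH+0.04·T) = 43.88 μm/a
  r_corr = 8.535 + 43.88 = 52.41 μm/a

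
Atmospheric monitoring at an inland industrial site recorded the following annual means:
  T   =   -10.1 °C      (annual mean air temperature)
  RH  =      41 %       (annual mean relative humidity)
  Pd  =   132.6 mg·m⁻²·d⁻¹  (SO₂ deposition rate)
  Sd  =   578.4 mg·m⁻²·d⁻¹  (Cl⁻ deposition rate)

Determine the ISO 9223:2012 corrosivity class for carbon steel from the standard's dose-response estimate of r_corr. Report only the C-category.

C2

carbon steel: temperature factor f = +0.150·(-20.1) = -3.0150
  Pd branch = 1.77·Pd^0.52·e^(0.02·RH+f) = 2.503 μm/a
  Cl⁻ term: 0.102·578.4^0.62·exp(0.033·41+0.04·-10.1) = 13.59
  sum: 2.503 + 13.59 → r_corr = 16.1 μm/a
Category bounds: 1.3…25 μm/a bracket r_corr ⇒ C2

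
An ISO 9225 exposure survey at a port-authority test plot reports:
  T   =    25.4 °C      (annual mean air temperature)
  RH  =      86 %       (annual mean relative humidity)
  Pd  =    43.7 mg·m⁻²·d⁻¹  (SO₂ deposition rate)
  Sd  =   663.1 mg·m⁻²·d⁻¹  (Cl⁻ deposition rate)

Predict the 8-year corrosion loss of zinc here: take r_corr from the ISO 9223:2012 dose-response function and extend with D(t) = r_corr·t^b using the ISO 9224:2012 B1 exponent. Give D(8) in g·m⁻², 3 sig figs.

zinc: T>10 °C ⇒ hinge -0.071·(25.4−10) = -1.0934
  Pd branch = 0.0129·Pd^0.44·e^(0.046·RH+f) = 1.19 μm/a
  Sd branch = 0.0175·Sd^0.57·e^(0.008·RH+0.085·T) = 12.24 μm/a
  r_corr = 1.19 + 12.24 = 13.43 μm/a
Long-term exponent b (ISO 9224 Table 2, B1) = 0.813
  D(8) = 13.43 × 8^0.813 = 13.43 × 5.423 = 72.83 μm
  Mass loss = 72.83 μm × 7.14 g/cm³ = 520 g·m⁻²

D(8) = 520 g·m⁻²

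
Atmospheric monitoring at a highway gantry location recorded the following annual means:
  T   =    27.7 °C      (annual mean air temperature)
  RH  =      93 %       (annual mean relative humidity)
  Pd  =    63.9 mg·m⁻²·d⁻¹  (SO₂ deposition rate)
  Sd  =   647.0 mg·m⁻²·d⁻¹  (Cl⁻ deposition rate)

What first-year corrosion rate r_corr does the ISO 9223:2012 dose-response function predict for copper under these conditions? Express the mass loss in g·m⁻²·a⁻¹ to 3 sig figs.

r_corr = 66.5 g·m⁻²·a⁻¹

copper: temperature factor f = -0.080·(17.7) = -1.4160
  Pd branch = 0.0053·Pd^0.26·e^(0.059·RH+f) = 0.9156 μm/a
  Sd branch = 0.01025·Sd^0.27·e^(0.036·RH+0.049·T) = 6.504 μm/a
  r_corr = 0.9156 + 6.504 = 7.419 μm/a
Convert to mass loss: 7.419 μm/a × 8.96 g/cm³ = 66.48 g·m⁻²·a⁻¹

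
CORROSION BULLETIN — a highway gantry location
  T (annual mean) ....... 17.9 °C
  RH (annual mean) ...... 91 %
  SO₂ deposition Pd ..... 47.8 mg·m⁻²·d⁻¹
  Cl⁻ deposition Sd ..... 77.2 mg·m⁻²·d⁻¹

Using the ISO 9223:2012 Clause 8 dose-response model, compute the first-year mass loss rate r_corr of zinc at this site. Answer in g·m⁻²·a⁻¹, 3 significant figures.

zinc: temperature factor f = -0.071·(7.9) = -0.5609
  SO₂ term: 0.0129·47.8^0.44·exp(0.046·91-0.5609) = 2.654
  Cl⁻ term: 0.0175·77.2^0.57·exp(0.008·91+0.085·17.9) = 1.977
  sum: 2.654 + 1.977 → r_corr = 4.631 μm/a
Convert to mass loss: 4.631 μm/a × 7.14 g/cm³ = 33.06 g·m⁻²·a⁻¹

r_corr = 33.1 g·m⁻²·a⁻¹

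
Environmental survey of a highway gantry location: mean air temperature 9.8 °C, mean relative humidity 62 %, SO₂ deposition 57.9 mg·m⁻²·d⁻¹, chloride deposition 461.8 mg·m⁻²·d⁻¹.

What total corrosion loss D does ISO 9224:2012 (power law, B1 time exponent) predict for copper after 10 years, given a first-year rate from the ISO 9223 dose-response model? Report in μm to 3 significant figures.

D(10) = 6.43 μm

copper: T≤10 °C ⇒ hinge +0.126·(9.8−10) = -0.0252
  SO₂ term: 0.0053·57.9^0.26·exp(0.059·62-0.0252) = 0.5758
  Sd branch = 0.01025·Sd^0.27·e^(0.036·RH+0.049·T) = 0.8091 μm/a
  r_corr = 0.5758 + 0.8091 = 1.385 μm/a
ISO 9224: D(t) = r_corr · t^b with b = 0.667 (copper, B1)
  D(10) = 1.385 × 10^0.667 = 1.385 × 4.645 = 6.433 μm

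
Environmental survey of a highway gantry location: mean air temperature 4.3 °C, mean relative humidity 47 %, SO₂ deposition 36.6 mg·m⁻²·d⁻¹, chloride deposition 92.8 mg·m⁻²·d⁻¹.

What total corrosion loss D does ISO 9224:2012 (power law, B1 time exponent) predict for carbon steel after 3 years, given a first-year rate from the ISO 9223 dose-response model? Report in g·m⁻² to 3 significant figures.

carbon steel: f(T) = +0.150·(T−10) [T≤10 °C] = -0.8550
  SO₂ term: 1.77·36.6^0.52·exp(0.02·47-0.8550) = 12.53
  Sd branch = 0.102·Sd^0.62·e^(0.033·RH+0.04·T) = 9.479 μm/a
  r_corr = 12.53 + 9.479 = 22.01 μm/a
ISO 9224: D(t) = r_corr · t^b with b = 0.523 (carbon steel, B1)
  D(3) = 22.01 × 3^0.523 = 22.01 × 1.776 = 39.09 μm
  Mass loss = 39.09 μm × 7.85 g/cm³ = 306.9 g·m⁻²

D(3) = 307 g·m⁻²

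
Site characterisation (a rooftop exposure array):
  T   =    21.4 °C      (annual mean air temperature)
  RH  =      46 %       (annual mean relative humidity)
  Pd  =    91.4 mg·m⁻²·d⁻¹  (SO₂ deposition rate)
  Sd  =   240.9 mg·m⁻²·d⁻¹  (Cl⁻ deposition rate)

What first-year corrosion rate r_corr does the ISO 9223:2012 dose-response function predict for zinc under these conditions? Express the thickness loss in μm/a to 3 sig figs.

r_corr = 3.90 μm/a

zinc: f(T) = -0.071·(T−10) [T>10 °C] = -0.8094
  Pd branch = 0.0129·Pd^0.44·e^(0.046·RH+f) = 0.3474 μm/a
  Sd branch = 0.0175·Sd^0.57·e^(0.008·RH+0.085·T) = 3.552 μm/a
  sum: 0.3474 + 3.552 → r_corr = 3.9 μm/a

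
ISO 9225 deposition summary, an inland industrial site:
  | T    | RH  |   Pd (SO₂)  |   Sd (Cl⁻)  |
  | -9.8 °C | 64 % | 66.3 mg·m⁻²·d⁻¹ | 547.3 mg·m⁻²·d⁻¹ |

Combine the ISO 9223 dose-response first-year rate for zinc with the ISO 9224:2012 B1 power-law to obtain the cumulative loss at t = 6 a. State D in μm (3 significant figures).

D(6) = 5.12 μm

zinc: T≤10 °C ⇒ hinge +0.038·(-9.8−10) = -0.7524
  Pd branch = 0.0129·Pd^0.44·e^(0.046·RH+f) = 0.7309 μm/a
  Cl⁻ term: 0.0175·547.3^0.57·exp(0.008·64+0.085·-9.8) = 0.4618
  sum: 0.7309 + 0.4618 → r_corr = 1.193 μm/a
Long-term exponent b (ISO 9224 Table 2, B1) = 0.813
  D(6) = 1.193 × 6^0.813 = 1.193 × 4.292 = 5.119 μm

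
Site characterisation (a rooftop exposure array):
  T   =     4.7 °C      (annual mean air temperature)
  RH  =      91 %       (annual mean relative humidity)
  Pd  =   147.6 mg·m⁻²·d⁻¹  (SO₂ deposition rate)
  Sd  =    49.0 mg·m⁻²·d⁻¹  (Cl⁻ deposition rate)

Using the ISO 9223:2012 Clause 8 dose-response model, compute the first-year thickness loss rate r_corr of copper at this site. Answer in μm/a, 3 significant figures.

r_corr = 3.11 μm/a

copper: temperature factor f = +0.126·(-5.3) = -0.6678
  Pd branch = 0.0053·Pd^0.26·e^(0.059·RH+f) = 2.138 μm/a
  Cl⁻ term: 0.01025·49.0^0.27·exp(0.036·91+0.049·4.7) = 0.9769
  r_corr = 2.138 + 0.9769 = 3.115 μm/a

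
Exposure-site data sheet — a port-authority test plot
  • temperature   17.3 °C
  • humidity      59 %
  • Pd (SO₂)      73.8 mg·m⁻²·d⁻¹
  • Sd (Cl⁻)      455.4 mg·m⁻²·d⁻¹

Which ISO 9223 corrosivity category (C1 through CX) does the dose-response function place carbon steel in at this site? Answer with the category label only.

carbon steel: f(T) = -0.054·(T−10) [T>10 °C] = -0.3942
  SO₂ term: 1.77·73.8^0.52·exp(0.02·59-0.3942) = 36.36
  Sd branch = 0.102·Sd^0.62·e^(0.033·RH+0.04·T) = 63.52 μm/a
  sum: 36.36 + 63.52 → r_corr = 99.88 μm/a
99.9 μm/a falls in (80, 200] for carbon steel → category C5

C5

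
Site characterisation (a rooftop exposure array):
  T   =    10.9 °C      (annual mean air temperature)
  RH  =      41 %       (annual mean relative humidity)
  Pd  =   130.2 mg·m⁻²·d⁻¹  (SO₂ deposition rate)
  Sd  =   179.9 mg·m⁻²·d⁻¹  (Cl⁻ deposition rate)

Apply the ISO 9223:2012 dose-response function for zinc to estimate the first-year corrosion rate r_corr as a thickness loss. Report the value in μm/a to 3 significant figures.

r_corr = 1.86 μm/a

zinc: temperature factor f = -0.071·(0.9) = -0.0639
  sulphur-dioxide contribution → 0.6797 μm/a
  chloride contribution → 1.184 μm/a
  ⇒ r_corr(zinc) = 1.863 μm/a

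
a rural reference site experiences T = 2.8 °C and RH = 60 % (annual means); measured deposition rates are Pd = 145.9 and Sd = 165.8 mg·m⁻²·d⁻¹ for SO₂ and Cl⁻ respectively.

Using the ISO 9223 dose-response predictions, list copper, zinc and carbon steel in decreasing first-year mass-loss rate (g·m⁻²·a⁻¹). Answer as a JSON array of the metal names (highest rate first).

["carbon steel", "zinc", "copper"]

copper: temperature factor f = +0.126·(-7.2) = -0.9072
  SO₂ term: 0.0053·145.9^0.26·exp(0.059·60-0.9072) = 0.2694
  Cl⁻ term: 0.01025·165.8^0.27·exp(0.036·60+0.049·2.8) = 0.4052
  r_corr = 0.2694 + 0.4052 = 0.6746 μm/a
  mass loss = 0.6746 μm/a × 8.96 g/cm³ = 6.044 g·m⁻²·a⁻¹
zinc: temperature factor f = +0.038·(-7.2) = -0.2736
  SO₂ term: 0.0129·145.9^0.44·exp(0.046·60-0.2736) = 1.389
  Sd branch = 0.0175·Sd^0.57·e^(0.008·RH+0.085·T) = 0.6607 μm/a
  sum: 1.389 + 0.6607 → r_corr = 2.049 μm/a
  mass loss = 2.049 μm/a × 7.14 g/cm³ = 14.63 g·m⁻²·a⁻¹
carbon steel: T≤10 °C ⇒ hinge +0.150·(2.8−10) = -1.0800
  Pd branch = 1.77·Pd^0.52·e^(0.02·RH+f) = 26.63 μm/a
  Cl⁻ term: 0.102·165.8^0.62·exp(0.033·60+0.04·2.8) = 19.65
  sum: 26.63 + 19.65 → r_corr = 46.28 μm/a
  mass loss = 46.28 μm/a × 7.85 g/cm³ = 363.3 g·m⁻²·a⁻¹
Ordering by g·m⁻²·a⁻¹: carbon steel (363) > zinc (14.6) > copper (6.04)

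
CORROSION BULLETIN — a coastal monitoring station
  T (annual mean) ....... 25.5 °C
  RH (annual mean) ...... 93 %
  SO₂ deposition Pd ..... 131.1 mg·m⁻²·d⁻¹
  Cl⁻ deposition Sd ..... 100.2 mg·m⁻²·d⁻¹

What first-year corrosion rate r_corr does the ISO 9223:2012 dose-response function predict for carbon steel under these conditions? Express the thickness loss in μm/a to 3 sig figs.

r_corr = 168 μm/a

carbon steel: T>10 °C ⇒ hinge -0.054·(25.5−10) = -0.8370
  sulphur-dioxide contribution → 62.15 μm/a
  chloride contribution → 105.9 μm/a
  total first-year rate 168.1 μm/a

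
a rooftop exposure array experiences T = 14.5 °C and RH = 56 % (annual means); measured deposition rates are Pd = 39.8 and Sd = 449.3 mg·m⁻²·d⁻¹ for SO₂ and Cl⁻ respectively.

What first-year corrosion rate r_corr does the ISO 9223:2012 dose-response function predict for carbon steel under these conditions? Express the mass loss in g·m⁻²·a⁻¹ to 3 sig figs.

r_corr = 627 g·m⁻²·a⁻¹

carbon steel: f(T) = -0.054·(T−10) [T>10 °C] = -0.2430
  sulphur-dioxide contribution → 28.89 μm/a
  chloride contribution → 51.01 μm/a
  ⇒ r_corr(carbon steel) = 79.9 μm/a
Convert to mass loss: 79.9 μm/a × 7.85 g/cm³ = 627.2 g·m⁻²·a⁻¹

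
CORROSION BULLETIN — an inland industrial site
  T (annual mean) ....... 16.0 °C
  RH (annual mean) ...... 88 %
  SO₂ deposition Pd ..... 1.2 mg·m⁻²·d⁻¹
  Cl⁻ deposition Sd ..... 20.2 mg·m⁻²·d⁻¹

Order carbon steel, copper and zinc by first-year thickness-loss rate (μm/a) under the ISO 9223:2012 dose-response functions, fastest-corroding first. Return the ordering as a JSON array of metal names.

["carbon steel", "copper", "zinc"]

carbon steel: temperature factor f = -0.054·(6.0) = -0.3240
  sulphur-dioxide contribution → 8.181 μm/a
  chloride contribution → 22.75 μm/a
  total first-year rate 30.93 μm/a
copper: T>10 °C ⇒ hinge -0.080·(16.0−10) = -0.4800
  sulphur-dioxide contribution → 0.6184 μm/a
  chloride contribution → 1.201 μm/a
  total first-year rate 1.819 μm/a
zinc: T>10 °C ⇒ hinge -0.071·(16.0−10) = -0.4260
  sulphur-dioxide contribution → 0.5229 μm/a
  chloride contribution → 0.7647 μm/a
  total first-year rate 1.288 μm/a
Ordering by μm/a: carbon steel (30.9) > copper (1.82) > zinc (1.29)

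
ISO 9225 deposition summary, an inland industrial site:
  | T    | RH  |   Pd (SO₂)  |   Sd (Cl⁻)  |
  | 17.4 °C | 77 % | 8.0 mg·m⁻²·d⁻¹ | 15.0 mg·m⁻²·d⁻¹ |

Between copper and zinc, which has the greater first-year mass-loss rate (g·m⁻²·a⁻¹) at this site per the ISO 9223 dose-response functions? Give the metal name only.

copper: T>10 °C ⇒ hinge -0.080·(17.4−10) = -0.5920
  Pd branch = 0.0053·Pd^0.26·e^(0.059·RH+f) = 0.4731 μm/a
  Cl⁻ term: 0.01025·15.0^0.27·exp(0.036·77+0.049·17.4) = 0.7988
  r_corr = 0.4731 + 0.7988 = 1.272 μm/a
  mass loss = 1.272 μm/a × 8.96 g/cm³ = 11.4 g·m⁻²·a⁻¹
zinc: f(T) = -0.071·(T−10) [T>10 °C] = -0.5254
  Pd branch = 0.0129·Pd^0.44·e^(0.046·RH+f) = 0.6577 μm/a
  Cl⁻ term: 0.0175·15.0^0.57·exp(0.008·77+0.085·17.4) = 0.6657
  sum: 0.6577 + 0.6657 → r_corr = 1.323 μm/a
  mass loss = 1.323 μm/a × 7.14 g/cm³ = 9.449 g·m⁻²·a⁻¹
Ordering by g·m⁻²·a⁻¹: copper (11.4) > zinc (9.45)

copper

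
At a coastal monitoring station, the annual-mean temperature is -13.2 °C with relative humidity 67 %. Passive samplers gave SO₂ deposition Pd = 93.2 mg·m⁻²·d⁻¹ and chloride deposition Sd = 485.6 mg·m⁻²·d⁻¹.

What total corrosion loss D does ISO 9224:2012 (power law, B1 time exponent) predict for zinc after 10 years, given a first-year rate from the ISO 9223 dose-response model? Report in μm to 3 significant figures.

zinc: temperature factor f = +0.038·(-23.2) = -0.8816
  sulphur-dioxide contribution → 0.8566 μm/a
  chloride contribution → 0.3309 μm/a
  total first-year rate 1.187 μm/a
Long-term exponent b (ISO 9224 Table 2, B1) = 0.813
  D(10) = 1.187 × 10^0.813 = 1.187 × 6.501 = 7.72 μm

D(10) = 7.72 μm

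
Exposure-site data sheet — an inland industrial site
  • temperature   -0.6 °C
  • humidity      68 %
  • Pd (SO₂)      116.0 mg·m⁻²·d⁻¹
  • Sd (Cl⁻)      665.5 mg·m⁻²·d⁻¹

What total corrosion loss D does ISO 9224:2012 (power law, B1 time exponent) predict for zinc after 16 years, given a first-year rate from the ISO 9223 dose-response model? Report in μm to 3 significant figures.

zinc: T≤10 °C ⇒ hinge +0.038·(-0.6−10) = -0.4028
  sulphur-dioxide contribution → 1.594 μm/a
  chloride contribution → 1.165 μm/a
  total first-year rate 2.759 μm/a
Power-law: D(16) = r_corr · 16^0.813
  D(16) = 2.759 × 16^0.813 = 2.759 × 9.527 = 26.29 μm

D(16) = 26.3 μm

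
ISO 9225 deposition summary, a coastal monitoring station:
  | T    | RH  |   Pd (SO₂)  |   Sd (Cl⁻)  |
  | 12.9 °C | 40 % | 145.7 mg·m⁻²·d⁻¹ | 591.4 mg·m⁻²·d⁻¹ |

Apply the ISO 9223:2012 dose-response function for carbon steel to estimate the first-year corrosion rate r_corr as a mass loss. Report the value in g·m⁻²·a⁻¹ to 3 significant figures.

carbon steel: T>10 °C ⇒ hinge -0.054·(12.9−10) = -0.1566
  sulphur-dioxide contribution → 44.92 μm/a
  chloride contribution → 33.46 μm/a
  ⇒ r_corr(carbon steel) = 78.38 μm/a
Convert to mass loss: 78.38 μm/a × 7.85 g/cm³ = 615.3 g·m⁻²·a⁻¹

r_corr = 615 g·m⁻²·a⁻¹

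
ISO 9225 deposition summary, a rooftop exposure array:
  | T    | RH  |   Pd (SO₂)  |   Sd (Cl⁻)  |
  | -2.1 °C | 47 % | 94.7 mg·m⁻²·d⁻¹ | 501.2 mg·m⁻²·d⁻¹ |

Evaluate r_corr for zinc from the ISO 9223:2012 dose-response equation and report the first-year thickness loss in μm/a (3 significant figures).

zinc: temperature factor f = +0.038·(-12.1) = -0.4598
  sulphur-dioxide contribution → 0.5241 μm/a
  chloride contribution → 0.7376 μm/a
  total first-year rate 1.262 μm/a

r_corr = 1.26 μm/a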